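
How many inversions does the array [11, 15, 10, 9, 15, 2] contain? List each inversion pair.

Finding inversions in [11, 15, 10, 9, 15, 2]:

(0, 2): arr[0]=11 > arr[2]=10
(0, 3): arr[0]=11 > arr[3]=9
(0, 5): arr[0]=11 > arr[5]=2
(1, 2): arr[1]=15 > arr[2]=10
(1, 3): arr[1]=15 > arr[3]=9
(1, 5): arr[1]=15 > arr[5]=2
(2, 3): arr[2]=10 > arr[3]=9
(2, 5): arr[2]=10 > arr[5]=2
(3, 5): arr[3]=9 > arr[5]=2
(4, 5): arr[4]=15 > arr[5]=2

Total inversions: 10

The array has 10 inversion(s): (0,2), (0,3), (0,5), (1,2), (1,3), (1,5), (2,3), (2,5), (3,5), (4,5). Each pair (i,j) satisfies i < j and arr[i] > arr[j].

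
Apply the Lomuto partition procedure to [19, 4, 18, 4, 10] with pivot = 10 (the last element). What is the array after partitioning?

Lomuto partition with pivot = 10:

Initial array: [19, 4, 18, 4, 10]

arr[0]=19 > 10: no swap
arr[1]=4 <= 10: swap with position 0, array becomes [4, 19, 18, 4, 10]
arr[2]=18 > 10: no swap
arr[3]=4 <= 10: swap with position 1, array becomes [4, 4, 18, 19, 10]

Place pivot at position 2: [4, 4, 10, 19, 18]
Pivot position: 2

After partitioning with pivot 10, the array becomes [4, 4, 10, 19, 18]. The pivot is placed at index 2. All elements to the left of the pivot are <= 10, and all elements to the right are > 10.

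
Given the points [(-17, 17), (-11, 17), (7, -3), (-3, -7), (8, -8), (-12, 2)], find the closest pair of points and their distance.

Computing all pairwise distances among 6 points:

d((-17, 17), (-11, 17)) = 6.0
d((-17, 17), (7, -3)) = 31.241
d((-17, 17), (-3, -7)) = 27.7849
d((-17, 17), (8, -8)) = 35.3553
d((-17, 17), (-12, 2)) = 15.8114
d((-11, 17), (7, -3)) = 26.9072
d((-11, 17), (-3, -7)) = 25.2982
d((-11, 17), (8, -8)) = 31.4006
d((-11, 17), (-12, 2)) = 15.0333
d((7, -3), (-3, -7)) = 10.7703
d((7, -3), (8, -8)) = 5.099 <-- minimum
d((7, -3), (-12, 2)) = 19.6469
d((-3, -7), (8, -8)) = 11.0454
d((-3, -7), (-12, 2)) = 12.7279
d((8, -8), (-12, 2)) = 22.3607

Closest pair: (7, -3) and (8, -8) with distance 5.099

The closest pair is (7, -3) and (8, -8) with Euclidean distance 5.099. For 6 points, brute-force pairwise comparison is shown above. For large n, the divide-and-conquer algorithm (sort by x, recurse on halves, check the dividing strip) achieves O(n log n).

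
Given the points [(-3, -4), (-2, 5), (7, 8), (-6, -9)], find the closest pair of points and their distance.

Computing all pairwise distances among 4 points:

d((-3, -4), (-2, 5)) = 9.0554
d((-3, -4), (7, 8)) = 15.6205
d((-3, -4), (-6, -9)) = 5.831 <-- minimum
d((-2, 5), (7, 8)) = 9.4868
d((-2, 5), (-6, -9)) = 14.5602
d((7, 8), (-6, -9)) = 21.4009

Closest pair: (-3, -4) and (-6, -9) with distance 5.831

The closest pair is (-3, -4) and (-6, -9) with Euclidean distance 5.831. For 4 points, brute-force pairwise comparison is shown above. For large n, the divide-and-conquer algorithm (sort by x, recurse on halves, check the dividing strip) achieves O(n log n).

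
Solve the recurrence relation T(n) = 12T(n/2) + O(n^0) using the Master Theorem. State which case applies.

Master Theorem for T(n) = 12T(n/2) + O(n^0):

a = 12, b = 2, c = 0
log_b(a) = log_2(12) = 3.5850

Case 1: c = 0 < log_2(12) = 3.5850
T(n) = O(n^(log_2 12))

For T(n) = 12T(n/2) + O(n^0): log_2(12) = 3.5850. This is Case 1 of the Master Theorem (c < log_b(a), work dominated by leaves), giving O(n^(log_2 12)).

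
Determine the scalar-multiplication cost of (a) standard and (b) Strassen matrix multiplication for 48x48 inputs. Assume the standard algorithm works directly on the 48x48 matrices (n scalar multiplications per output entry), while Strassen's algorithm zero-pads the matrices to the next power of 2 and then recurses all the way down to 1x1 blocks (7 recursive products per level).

Matrix multiplication for 48x48 matrices:

Strassen's algorithm requires power-of-2 dimensions. Pad 48x48 to 64x64 (next power of 2).

Standard algorithm: 48^3 = 110592 multiplications
Strassen's algorithm: 7^(log2(64)) = 7^6 = 117649 multiplications
Difference: 110592 - 117649 = -7057 (Strassen uses MORE here due to padding overhead — for small or just-over-power-of-2 n, padding can outweigh the per-level savings)

Standard: 110592 multiplications (48^3). Strassen: 117649 multiplications (7^6, after padding to 64x64). Strassen reduces 8 recursive multiplications to 7 at each level.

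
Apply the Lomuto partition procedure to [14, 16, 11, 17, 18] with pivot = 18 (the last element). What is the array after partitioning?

Lomuto partition with pivot = 18:

Initial array: [14, 16, 11, 17, 18]

arr[0]=14 <= 18: swap with position 0, array becomes [14, 16, 11, 17, 18]
arr[1]=16 <= 18: swap with position 1, array becomes [14, 16, 11, 17, 18]
arr[2]=11 <= 18: swap with position 2, array becomes [14, 16, 11, 17, 18]
arr[3]=17 <= 18: swap with position 3, array becomes [14, 16, 11, 17, 18]

Place pivot at position 4: [14, 16, 11, 17, 18]
Pivot position: 4

After partitioning with pivot 18, the array becomes [14, 16, 11, 17, 18]. The pivot is placed at index 4. All elements to the left of the pivot are <= 18, and all elements to the right are > 18.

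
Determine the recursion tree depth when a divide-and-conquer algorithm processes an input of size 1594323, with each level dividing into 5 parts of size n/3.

For divide and conquer with division factor 3:

Problem sizes at each level:
Level 0: 1594323
Level 1: 531441
Level 2: 177147
Level 3: 59049
Level 4: 19683
Level 5: 6561
Level 6: 2187
Level 7: 729
Level 8: 243
Level 9: 81
Level 10: 27
Level 11: 9
Level 12: 3
Level 13: 1

The root is level 0 and the size-1 base case is level 13 (the tree spans levels 0 through 13, i.e. 14 levels counting the root), so the depth is the number of divisions: log_3(1594323) = 13

The recursion tree depth is log_3(1594323) = 13. At each level, the problem size is divided by 3, so it takes 13 divisions to reduce to a base case of size 1. The algorithm makes 5 recursive calls at each level.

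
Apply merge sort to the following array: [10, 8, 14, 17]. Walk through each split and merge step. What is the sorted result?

Merge sort trace:

Split: [10, 8, 14, 17] -> [10, 8] and [14, 17]
  Split: [10, 8] -> [10] and [8]
  Merge: [10] + [8] -> [8, 10]
  Split: [14, 17] -> [14] and [17]
  Merge: [14] + [17] -> [14, 17]
Merge: [8, 10] + [14, 17] -> [8, 10, 14, 17]

Final sorted array: [8, 10, 14, 17]

The merge sort proceeds by recursively splitting the array and merging sorted halves.
After all merges, the sorted array is [8, 10, 14, 17].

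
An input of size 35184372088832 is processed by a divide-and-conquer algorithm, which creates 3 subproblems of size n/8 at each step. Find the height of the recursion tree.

For divide and conquer with division factor 8:

Problem sizes at each level:
Level 0: 35184372088832
Level 1: 4398046511104
Level 2: 549755813888
Level 3: 68719476736
Level 4: 8589934592
Level 5: 1073741824
Level 6: 134217728
Level 7: 16777216
Level 8: 2097152
Level 9: 262144
Level 10: 32768
Level 11: 4096
Level 12: 512
Level 13: 64
Level 14: 8
Level 15: 1

The root is level 0 and the size-1 base case is level 15 (the tree spans levels 0 through 15, i.e. 16 levels counting the root), so the depth is the number of divisions: log_8(35184372088832) = 15

The recursion tree depth is log_8(35184372088832) = 15. At each level, the problem size is divided by 8, so it takes 15 divisions to reduce to a base case of size 1. The algorithm makes 3 recursive calls at each level.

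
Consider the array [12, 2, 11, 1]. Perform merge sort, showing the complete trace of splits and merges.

Merge sort trace:

Split: [12, 2, 11, 1] -> [12, 2] and [11, 1]
  Split: [12, 2] -> [12] and [2]
  Merge: [12] + [2] -> [2, 12]
  Split: [11, 1] -> [11] and [1]
  Merge: [11] + [1] -> [1, 11]
Merge: [2, 12] + [1, 11] -> [1, 2, 11, 12]

Final sorted array: [1, 2, 11, 12]

The merge sort proceeds by recursively splitting the array and merging sorted halves.
After all merges, the sorted array is [1, 2, 11, 12].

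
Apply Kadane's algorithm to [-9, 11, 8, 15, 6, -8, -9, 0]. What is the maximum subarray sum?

Using Kadane's algorithm on [-9, 11, 8, 15, 6, -8, -9, 0]:

Scanning through the array:
Position 1 (value 11): max_ending_here = 11, max_so_far = 11
Position 2 (value 8): max_ending_here = 19, max_so_far = 19
Position 3 (value 15): max_ending_here = 34, max_so_far = 34
Position 4 (value 6): max_ending_here = 40, max_so_far = 40
Position 5 (value -8): max_ending_here = 32, max_so_far = 40
Position 6 (value -9): max_ending_here = 23, max_so_far = 40
Position 7 (value 0): max_ending_here = 23, max_so_far = 40

Maximum subarray: [11, 8, 15, 6]
Maximum sum: 40

The maximum subarray is [11, 8, 15, 6] with sum 40. This subarray runs from index 1 to index 4.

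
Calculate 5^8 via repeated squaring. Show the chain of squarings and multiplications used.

Computing 5^8 by squaring (build up from 5^1; each line after the first costs one multiplication):

5^1 = 5
5^2 = (5^1)^2 = 5^2 = 25
5^4 = (5^2)^2 = 25^2 = 625
5^8 = (5^4)^2 = 625^2 = 390625

Result: 390625
Multiplications needed: 3 (3 lines after 5^1)

5^8 = 390625. Using exponentiation by squaring, this requires 3 multiplications. The key idea: if the exponent is even, square the half-power; if odd, multiply by the base once.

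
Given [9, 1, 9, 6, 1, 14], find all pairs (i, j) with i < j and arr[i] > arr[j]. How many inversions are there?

Finding inversions in [9, 1, 9, 6, 1, 14]:

(0, 1): arr[0]=9 > arr[1]=1
(0, 3): arr[0]=9 > arr[3]=6
(0, 4): arr[0]=9 > arr[4]=1
(2, 3): arr[2]=9 > arr[3]=6
(2, 4): arr[2]=9 > arr[4]=1
(3, 4): arr[3]=6 > arr[4]=1

Total inversions: 6

The array has 6 inversion(s): (0,1), (0,3), (0,4), (2,3), (2,4), (3,4). Each pair (i,j) satisfies i < j and arr[i] > arr[j].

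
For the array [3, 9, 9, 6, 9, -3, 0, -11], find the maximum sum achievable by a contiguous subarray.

Using Kadane's algorithm on [3, 9, 9, 6, 9, -3, 0, -11]:

Scanning through the array:
Position 1 (value 9): max_ending_here = 12, max_so_far = 12
Position 2 (value 9): max_ending_here = 21, max_so_far = 21
Position 3 (value 6): max_ending_here = 27, max_so_far = 27
Position 4 (value 9): max_ending_here = 36, max_so_far = 36
Position 5 (value -3): max_ending_here = 33, max_so_far = 36
Position 6 (value 0): max_ending_here = 33, max_so_far = 36
Position 7 (value -11): max_ending_here = 22, max_so_far = 36

Maximum subarray: [3, 9, 9, 6, 9]
Maximum sum: 36

The maximum subarray is [3, 9, 9, 6, 9] with sum 36. This subarray runs from index 0 to index 4.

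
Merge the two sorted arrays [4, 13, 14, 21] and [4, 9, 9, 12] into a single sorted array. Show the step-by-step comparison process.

Merging process:

Compare 4 vs 4: take 4 from left. Merged: [4]
Compare 13 vs 4: take 4 from right. Merged: [4, 4]
Compare 13 vs 9: take 9 from right. Merged: [4, 4, 9]
Compare 13 vs 9: take 9 from right. Merged: [4, 4, 9, 9]
Compare 13 vs 12: take 12 from right. Merged: [4, 4, 9, 9, 12]
Append remaining from left: [13, 14, 21]. Merged: [4, 4, 9, 9, 12, 13, 14, 21]

Final merged array: [4, 4, 9, 9, 12, 13, 14, 21]
Total comparisons: 5

The merged array is [4, 4, 9, 9, 12, 13, 14, 21], requiring 5 comparisons. The merge step runs in O(n) time where n is the total number of elements.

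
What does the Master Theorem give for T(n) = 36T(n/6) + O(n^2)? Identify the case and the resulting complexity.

Master Theorem for T(n) = 36T(n/6) + O(n^2):

a = 36, b = 6, c = 2
log_b(a) = log_6(36) = 2.0000

Case 2: c = 2 = log_6(36) = 2.0000
T(n) = O(n^2 log n) = O(n^2 log n)

For T(n) = 36T(n/6) + O(n^2): log_6(36) = 2.0000. This is Case 2 of the Master Theorem (c = log_b(a), equal work at all levels), giving O(n^2 log n).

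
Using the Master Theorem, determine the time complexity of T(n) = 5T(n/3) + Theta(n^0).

Master Theorem for T(n) = 5T(n/3) + O(n^0):

a = 5, b = 3, c = 0
log_b(a) = log_3(5) = 1.4650

Case 1: c = 0 < log_3(5) = 1.4650
T(n) = O(n^(log_3 5))

For T(n) = 5T(n/3) + O(n^0): log_3(5) = 1.4650. This is Case 1 of the Master Theorem (c < log_b(a), work dominated by leaves), giving O(n^(log_3 5)).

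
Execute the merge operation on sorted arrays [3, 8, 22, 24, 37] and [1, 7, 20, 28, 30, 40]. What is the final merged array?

Merging process:

Compare 3 vs 1: take 1 from right. Merged: [1]
Compare 3 vs 7: take 3 from left. Merged: [1, 3]
Compare 8 vs 7: take 7 from right. Merged: [1, 3, 7]
Compare 8 vs 20: take 8 from left. Merged: [1, 3, 7, 8]
Compare 22 vs 20: take 20 from right. Merged: [1, 3, 7, 8, 20]
Compare 22 vs 28: take 22 from left. Merged: [1, 3, 7, 8, 20, 22]
Compare 24 vs 28: take 24 from left. Merged: [1, 3, 7, 8, 20, 22, 24]
Compare 37 vs 28: take 28 from right. Merged: [1, 3, 7, 8, 20, 22, 24, 28]
Compare 37 vs 30: take 30 from right. Merged: [1, 3, 7, 8, 20, 22, 24, 28, 30]
Compare 37 vs 40: take 37 from left. Merged: [1, 3, 7, 8, 20, 22, 24, 28, 30, 37]
Append remaining from right: [40]. Merged: [1, 3, 7, 8, 20, 22, 24, 28, 30, 37, 40]

Final merged array: [1, 3, 7, 8, 20, 22, 24, 28, 30, 37, 40]
Total comparisons: 10

The merged array is [1, 3, 7, 8, 20, 22, 24, 28, 30, 37, 40], requiring 10 comparisons. The merge step runs in O(n) time where n is the total number of elements.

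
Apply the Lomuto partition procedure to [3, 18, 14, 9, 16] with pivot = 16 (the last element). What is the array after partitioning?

Lomuto partition with pivot = 16:

Initial array: [3, 18, 14, 9, 16]

arr[0]=3 <= 16: swap with position 0, array becomes [3, 18, 14, 9, 16]
arr[1]=18 > 16: no swap
arr[2]=14 <= 16: swap with position 1, array becomes [3, 14, 18, 9, 16]
arr[3]=9 <= 16: swap with position 2, array becomes [3, 14, 9, 18, 16]

Place pivot at position 3: [3, 14, 9, 16, 18]
Pivot position: 3

After partitioning with pivot 16, the array becomes [3, 14, 9, 16, 18]. The pivot is placed at index 3. All elements to the left of the pivot are <= 16, and all elements to the right are > 16.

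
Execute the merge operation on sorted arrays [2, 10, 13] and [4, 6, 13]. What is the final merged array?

Merging process:

Compare 2 vs 4: take 2 from left. Merged: [2]
Compare 10 vs 4: take 4 from right. Merged: [2, 4]
Compare 10 vs 6: take 6 from right. Merged: [2, 4, 6]
Compare 10 vs 13: take 10 from left. Merged: [2, 4, 6, 10]
Compare 13 vs 13: take 13 from left. Merged: [2, 4, 6, 10, 13]
Append remaining from right: [13]. Merged: [2, 4, 6, 10, 13, 13]

Final merged array: [2, 4, 6, 10, 13, 13]
Total comparisons: 5

The merged array is [2, 4, 6, 10, 13, 13], requiring 5 comparisons. The merge step runs in O(n) time where n is the total number of elements.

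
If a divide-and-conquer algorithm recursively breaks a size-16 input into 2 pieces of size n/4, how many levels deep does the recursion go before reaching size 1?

For divide and conquer with division factor 4:

Problem sizes at each level:
Level 0: 16
Level 1: 4
Level 2: 1

The root is level 0 and the size-1 base case is level 2 (the tree spans levels 0 through 2, i.e. 3 levels counting the root), so the depth is the number of divisions: log_4(16) = 2

The recursion tree depth is log_4(16) = 2. At each level, the problem size is divided by 4, so it takes 2 divisions to reduce to a base case of size 1. The algorithm makes 2 recursive calls at each level.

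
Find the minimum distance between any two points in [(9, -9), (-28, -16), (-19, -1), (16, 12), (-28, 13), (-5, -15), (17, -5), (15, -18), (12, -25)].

Computing all pairwise distances among 9 points:

d((9, -9), (-28, -16)) = 37.6563
d((9, -9), (-19, -1)) = 29.1204
d((9, -9), (16, 12)) = 22.1359
d((9, -9), (-28, 13)) = 43.0465
d((9, -9), (-5, -15)) = 15.2315
d((9, -9), (17, -5)) = 8.9443
d((9, -9), (15, -18)) = 10.8167
d((9, -9), (12, -25)) = 16.2788
d((-28, -16), (-19, -1)) = 17.4929
d((-28, -16), (16, 12)) = 52.1536
d((-28, -16), (-28, 13)) = 29.0
d((-28, -16), (-5, -15)) = 23.0217
d((-28, -16), (17, -5)) = 46.3249
d((-28, -16), (15, -18)) = 43.0465
d((-28, -16), (12, -25)) = 41.0
d((-19, -1), (16, 12)) = 37.3363
d((-19, -1), (-28, 13)) = 16.6433
d((-19, -1), (-5, -15)) = 19.799
d((-19, -1), (17, -5)) = 36.2215
d((-19, -1), (15, -18)) = 38.0132
d((-19, -1), (12, -25)) = 39.2046
d((16, 12), (-28, 13)) = 44.0114
d((16, 12), (-5, -15)) = 34.2053
d((16, 12), (17, -5)) = 17.0294
d((16, 12), (15, -18)) = 30.0167
d((16, 12), (12, -25)) = 37.2156
d((-28, 13), (-5, -15)) = 36.2353
d((-28, 13), (17, -5)) = 48.4665
d((-28, 13), (15, -18)) = 53.0094
d((-28, 13), (12, -25)) = 55.1725
d((-5, -15), (17, -5)) = 24.1661
d((-5, -15), (15, -18)) = 20.2237
d((-5, -15), (12, -25)) = 19.7231
d((17, -5), (15, -18)) = 13.1529
d((17, -5), (12, -25)) = 20.6155
d((15, -18), (12, -25)) = 7.6158 <-- minimum

Closest pair: (15, -18) and (12, -25) with distance 7.6158

The closest pair is (15, -18) and (12, -25) with Euclidean distance 7.6158. For 9 points, brute-force pairwise comparison is shown above. For large n, the divide-and-conquer algorithm (sort by x, recurse on halves, check the dividing strip) achieves O(n log n).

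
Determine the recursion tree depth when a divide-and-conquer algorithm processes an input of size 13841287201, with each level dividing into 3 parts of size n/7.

For divide and conquer with division factor 7:

Problem sizes at each level:
Level 0: 13841287201
Level 1: 1977326743
Level 2: 282475249
Level 3: 40353607
Level 4: 5764801
Level 5: 823543
Level 6: 117649
Level 7: 16807
Level 8: 2401
Level 9: 343
Level 10: 49
Level 11: 7
Level 12: 1

The root is level 0 and the size-1 base case is level 12 (the tree spans levels 0 through 12, i.e. 13 levels counting the root), so the depth is the number of divisions: log_7(13841287201) = 12

The recursion tree depth is log_7(13841287201) = 12. At each level, the problem size is divided by 7, so it takes 12 divisions to reduce to a base case of size 1. The algorithm makes 3 recursive calls at each level.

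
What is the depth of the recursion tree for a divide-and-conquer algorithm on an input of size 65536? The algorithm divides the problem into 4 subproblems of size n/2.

For divide and conquer with division factor 2:

Problem sizes at each level:
Level 0: 65536
Level 1: 32768
Level 2: 16384
Level 3: 8192
Level 4: 4096
Level 5: 2048
Level 6: 1024
Level 7: 512
Level 8: 256
Level 9: 128
Level 10: 64
Level 11: 32
Level 12: 16
Level 13: 8
Level 14: 4
Level 15: 2
Level 16: 1

The root is level 0 and the size-1 base case is level 16 (the tree spans levels 0 through 16, i.e. 17 levels counting the root), so the depth is the number of divisions: log_2(65536) = 16

The recursion tree depth is log_2(65536) = 16. At each level, the problem size is divided by 2, so it takes 16 divisions to reduce to a base case of size 1. The algorithm makes 4 recursive calls at each level.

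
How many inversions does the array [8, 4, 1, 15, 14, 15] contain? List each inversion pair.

Finding inversions in [8, 4, 1, 15, 14, 15]:

(0, 1): arr[0]=8 > arr[1]=4
(0, 2): arr[0]=8 > arr[2]=1
(1, 2): arr[1]=4 > arr[2]=1
(3, 4): arr[3]=15 > arr[4]=14

Total inversions: 4

The array has 4 inversion(s): (0,1), (0,2), (1,2), (3,4). Each pair (i,j) satisfies i < j and arr[i] > arr[j].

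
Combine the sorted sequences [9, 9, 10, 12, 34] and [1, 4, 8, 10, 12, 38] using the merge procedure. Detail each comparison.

Merging process:

Compare 9 vs 1: take 1 from right. Merged: [1]
Compare 9 vs 4: take 4 from right. Merged: [1, 4]
Compare 9 vs 8: take 8 from right. Merged: [1, 4, 8]
Compare 9 vs 10: take 9 from left. Merged: [1, 4, 8, 9]
Compare 9 vs 10: take 9 from left. Merged: [1, 4, 8, 9, 9]
Compare 10 vs 10: take 10 from left. Merged: [1, 4, 8, 9, 9, 10]
Compare 12 vs 10: take 10 from right. Merged: [1, 4, 8, 9, 9, 10, 10]
Compare 12 vs 12: take 12 from left. Merged: [1, 4, 8, 9, 9, 10, 10, 12]
Compare 34 vs 12: take 12 from right. Merged: [1, 4, 8, 9, 9, 10, 10, 12, 12]
Compare 34 vs 38: take 34 from left. Merged: [1, 4, 8, 9, 9, 10, 10, 12, 12, 34]
Append remaining from right: [38]. Merged: [1, 4, 8, 9, 9, 10, 10, 12, 12, 34, 38]

Final merged array: [1, 4, 8, 9, 9, 10, 10, 12, 12, 34, 38]
Total comparisons: 10

The merged array is [1, 4, 8, 9, 9, 10, 10, 12, 12, 34, 38], requiring 10 comparisons. The merge step runs in O(n) time where n is the total number of elements.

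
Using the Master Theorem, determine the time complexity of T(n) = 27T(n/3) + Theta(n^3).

Master Theorem for T(n) = 27T(n/3) + O(n^3):

a = 27, b = 3, c = 3
log_b(a) = log_3(27) = 3.0000

Case 2: c = 3 = log_3(27) = 3.0000
T(n) = O(n^3 log n) = O(n^3 log n)

For T(n) = 27T(n/3) + O(n^3): log_3(27) = 3.0000. This is Case 2 of the Master Theorem (c = log_b(a), equal work at all levels), giving O(n^3 log n).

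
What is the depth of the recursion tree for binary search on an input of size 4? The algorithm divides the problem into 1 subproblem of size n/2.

For divide and conquer with division factor 2:

Problem sizes at each level:
Level 0: 4
Level 1: 2
Level 2: 1

The root is level 0 and the size-1 base case is level 2 (the tree spans levels 0 through 2, i.e. 3 levels counting the root), so the depth is the number of divisions: log_2(4) = 2

The recursion tree depth is log_2(4) = 2. At each level, the problem size is divided by 2, so it takes 2 divisions to reduce to a base case of size 1. The algorithm makes 1 recursive call at each level.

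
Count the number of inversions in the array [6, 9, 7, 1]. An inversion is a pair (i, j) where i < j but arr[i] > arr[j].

Finding inversions in [6, 9, 7, 1]:

(0, 3): arr[0]=6 > arr[3]=1
(1, 2): arr[1]=9 > arr[2]=7
(1, 3): arr[1]=9 > arr[3]=1
(2, 3): arr[2]=7 > arr[3]=1

Total inversions: 4

The array has 4 inversion(s): (0,3), (1,2), (1,3), (2,3). Each pair (i,j) satisfies i < j and arr[i] > arr[j].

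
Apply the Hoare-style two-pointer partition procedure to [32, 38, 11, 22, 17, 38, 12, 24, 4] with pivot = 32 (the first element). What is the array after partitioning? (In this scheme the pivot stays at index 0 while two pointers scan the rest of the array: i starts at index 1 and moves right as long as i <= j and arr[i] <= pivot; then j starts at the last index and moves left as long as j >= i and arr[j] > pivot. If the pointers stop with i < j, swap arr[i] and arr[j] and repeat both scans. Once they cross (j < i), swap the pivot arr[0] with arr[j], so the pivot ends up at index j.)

Hoare-style two-pointer partition with pivot = 32:

Initial array: [32, 38, 11, 22, 17, 38, 12, 24, 4]

Pointers start at i = 1, j = 8.
i stops at index 1 (arr[1]=38 > 32), j stops at index 8 (arr[8]=4 <= 32): swap arr[1] and arr[8], array becomes [32, 4, 11, 22, 17, 38, 12, 24, 38]
i stops at index 5 (arr[5]=38 > 32), j stops at index 7 (arr[7]=24 <= 32): swap arr[5] and arr[7], array becomes [32, 4, 11, 22, 17, 24, 12, 38, 38]
i ends at 7, j ends at 6: the pointers have crossed (j < i), so scanning stops.

Swap pivot arr[0] with arr[6] to place pivot at position 6: [12, 4, 11, 22, 17, 24, 32, 38, 38]
Pivot position: 6

After partitioning with pivot 32, the array becomes [12, 4, 11, 22, 17, 24, 32, 38, 38]. The pivot is placed at index 6. All elements to the left of the pivot are <= 32, and all elements to the right are > 32.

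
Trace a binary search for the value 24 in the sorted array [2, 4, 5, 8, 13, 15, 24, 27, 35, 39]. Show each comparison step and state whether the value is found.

Binary search for 24 in [2, 4, 5, 8, 13, 15, 24, 27, 35, 39]:

lo=0, hi=9, mid=4, arr[mid]=13 -> 13 < 24, search right half
lo=5, hi=9, mid=7, arr[mid]=27 -> 27 > 24, search left half
lo=5, hi=6, mid=5, arr[mid]=15 -> 15 < 24, search right half
lo=6, hi=6, mid=6, arr[mid]=24 -> Found target at index 6!

Binary search finds 24 at index 6 after 4 comparisons. The search repeatedly halves the search space by comparing with the middle element.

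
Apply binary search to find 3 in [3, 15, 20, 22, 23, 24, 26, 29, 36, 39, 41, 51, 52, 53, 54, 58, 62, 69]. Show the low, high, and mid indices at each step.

Binary search for 3 in [3, 15, 20, 22, 23, 24, 26, 29, 36, 39, 41, 51, 52, 53, 54, 58, 62, 69]:

lo=0, hi=17, mid=8, arr[mid]=36 -> 36 > 3, search left half
lo=0, hi=7, mid=3, arr[mid]=22 -> 22 > 3, search left half
lo=0, hi=2, mid=1, arr[mid]=15 -> 15 > 3, search left half
lo=0, hi=0, mid=0, arr[mid]=3 -> Found target at index 0!

Binary search finds 3 at index 0 after 4 comparisons. The search repeatedly halves the search space by comparing with the middle element.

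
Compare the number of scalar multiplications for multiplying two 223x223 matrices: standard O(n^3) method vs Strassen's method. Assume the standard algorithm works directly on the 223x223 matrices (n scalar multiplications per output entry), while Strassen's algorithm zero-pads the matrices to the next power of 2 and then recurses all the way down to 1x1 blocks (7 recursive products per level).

Matrix multiplication for 223x223 matrices:

Strassen's algorithm requires power-of-2 dimensions. Pad 223x223 to 256x256 (next power of 2).

Standard algorithm: 223^3 = 11089567 multiplications
Strassen's algorithm: 7^(log2(256)) = 7^8 = 5764801 multiplications
Savings: 11089567 - 5764801 = 5324766 multiplications

Standard: 11089567 multiplications (223^3). Strassen: 5764801 multiplications (7^8, after padding to 256x256). Strassen reduces 8 recursive multiplications to 7 at each level.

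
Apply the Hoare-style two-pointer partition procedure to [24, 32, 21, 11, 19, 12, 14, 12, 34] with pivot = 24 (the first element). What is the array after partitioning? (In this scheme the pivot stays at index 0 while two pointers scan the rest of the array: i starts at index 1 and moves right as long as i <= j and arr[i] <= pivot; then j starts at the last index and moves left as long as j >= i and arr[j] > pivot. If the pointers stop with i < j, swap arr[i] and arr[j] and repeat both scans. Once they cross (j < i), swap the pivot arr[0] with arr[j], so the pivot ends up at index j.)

Hoare-style two-pointer partition with pivot = 24:

Initial array: [24, 32, 21, 11, 19, 12, 14, 12, 34]

Pointers start at i = 1, j = 8.
i stops at index 1 (arr[1]=32 > 24), j stops at index 7 (arr[7]=12 <= 24): swap arr[1] and arr[7], array becomes [24, 12, 21, 11, 19, 12, 14, 32, 34]
i ends at 7, j ends at 6: the pointers have crossed (j < i), so scanning stops.

Swap pivot arr[0] with arr[6] to place pivot at position 6: [14, 12, 21, 11, 19, 12, 24, 32, 34]
Pivot position: 6

After partitioning with pivot 24, the array becomes [14, 12, 21, 11, 19, 12, 24, 32, 34]. The pivot is placed at index 6. All elements to the left of the pivot are <= 24, and all elements to the right are > 24.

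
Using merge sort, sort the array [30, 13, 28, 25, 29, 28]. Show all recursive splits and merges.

Merge sort trace:

Split: [30, 13, 28, 25, 29, 28] -> [30, 13, 28] and [25, 29, 28]
  Split: [30, 13, 28] -> [30] and [13, 28]
    Split: [13, 28] -> [13] and [28]
    Merge: [13] + [28] -> [13, 28]
  Merge: [30] + [13, 28] -> [13, 28, 30]
  Split: [25, 29, 28] -> [25] and [29, 28]
    Split: [29, 28] -> [29] and [28]
    Merge: [29] + [28] -> [28, 29]
  Merge: [25] + [28, 29] -> [25, 28, 29]
Merge: [13, 28, 30] + [25, 28, 29] -> [13, 25, 28, 28, 29, 30]

Final sorted array: [13, 25, 28, 28, 29, 30]

The merge sort proceeds by recursively splitting the array and merging sorted halves.
After all merges, the sorted array is [13, 25, 28, 28, 29, 30].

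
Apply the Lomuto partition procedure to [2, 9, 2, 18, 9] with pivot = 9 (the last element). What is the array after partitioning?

Lomuto partition with pivot = 9:

Initial array: [2, 9, 2, 18, 9]

arr[0]=2 <= 9: swap with position 0, array becomes [2, 9, 2, 18, 9]
arr[1]=9 <= 9: swap with position 1, array becomes [2, 9, 2, 18, 9]
arr[2]=2 <= 9: swap with position 2, array becomes [2, 9, 2, 18, 9]
arr[3]=18 > 9: no swap

Place pivot at position 3: [2, 9, 2, 9, 18]
Pivot position: 3

After partitioning with pivot 9, the array becomes [2, 9, 2, 9, 18]. The pivot is placed at index 3. All elements to the left of the pivot are <= 9, and all elements to the right are > 9.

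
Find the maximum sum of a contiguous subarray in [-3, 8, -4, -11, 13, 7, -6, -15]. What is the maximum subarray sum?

Using Kadane's algorithm on [-3, 8, -4, -11, 13, 7, -6, -15]:

Scanning through the array:
Position 1 (value 8): max_ending_here = 8, max_so_far = 8
Position 2 (value -4): max_ending_here = 4, max_so_far = 8
Position 3 (value -11): max_ending_here = -7, max_so_far = 8
Position 4 (value 13): max_ending_here = 13, max_so_far = 13
Position 5 (value 7): max_ending_here = 20, max_so_far = 20
Position 6 (value -6): max_ending_here = 14, max_so_far = 20
Position 7 (value -15): max_ending_here = -1, max_so_far = 20

Maximum subarray: [13, 7]
Maximum sum: 20

The maximum subarray is [13, 7] with sum 20. This subarray runs from index 4 to index 5.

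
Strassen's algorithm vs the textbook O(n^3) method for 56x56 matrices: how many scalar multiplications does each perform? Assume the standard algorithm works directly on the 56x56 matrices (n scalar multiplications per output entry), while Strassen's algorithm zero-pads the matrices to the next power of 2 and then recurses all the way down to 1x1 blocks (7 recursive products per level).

Matrix multiplication for 56x56 matrices:

Strassen's algorithm requires power-of-2 dimensions. Pad 56x56 to 64x64 (next power of 2).

Standard algorithm: 56^3 = 175616 multiplications
Strassen's algorithm: 7^(log2(64)) = 7^6 = 117649 multiplications
Savings: 175616 - 117649 = 57967 multiplications

Standard: 175616 multiplications (56^3). Strassen: 117649 multiplications (7^6, after padding to 64x64). Strassen reduces 8 recursive multiplications to 7 at each level.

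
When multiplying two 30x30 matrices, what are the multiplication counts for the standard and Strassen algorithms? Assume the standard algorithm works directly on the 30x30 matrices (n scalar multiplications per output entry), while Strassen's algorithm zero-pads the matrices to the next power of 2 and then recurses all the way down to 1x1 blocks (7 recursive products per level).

Matrix multiplication for 30x30 matrices:

Strassen's algorithm requires power-of-2 dimensions. Pad 30x30 to 32x32 (next power of 2).

Standard algorithm: 30^3 = 27000 multiplications
Strassen's algorithm: 7^(log2(32)) = 7^5 = 16807 multiplications
Savings: 27000 - 16807 = 10193 multiplications

Standard: 27000 multiplications (30^3). Strassen: 16807 multiplications (7^5, after padding to 32x32). Strassen reduces 8 recursive multiplications to 7 at each level.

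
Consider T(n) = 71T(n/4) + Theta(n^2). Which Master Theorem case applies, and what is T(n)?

Master Theorem for T(n) = 71T(n/4) + O(n^2):

a = 71, b = 4, c = 2
log_b(a) = log_4(71) = 3.0749

Case 1: c = 2 < log_4(71) = 3.0749
T(n) = O(n^(log_4 71))

For T(n) = 71T(n/4) + O(n^2): log_4(71) = 3.0749. This is Case 1 of the Master Theorem (c < log_b(a), work dominated by leaves), giving O(n^(log_4 71)).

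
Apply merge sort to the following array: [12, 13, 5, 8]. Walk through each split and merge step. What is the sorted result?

Merge sort trace:

Split: [12, 13, 5, 8] -> [12, 13] and [5, 8]
  Split: [12, 13] -> [12] and [13]
  Merge: [12] + [13] -> [12, 13]
  Split: [5, 8] -> [5] and [8]
  Merge: [5] + [8] -> [5, 8]
Merge: [12, 13] + [5, 8] -> [5, 8, 12, 13]

Final sorted array: [5, 8, 12, 13]

The merge sort proceeds by recursively splitting the array and merging sorted halves.
After all merges, the sorted array is [5, 8, 12, 13].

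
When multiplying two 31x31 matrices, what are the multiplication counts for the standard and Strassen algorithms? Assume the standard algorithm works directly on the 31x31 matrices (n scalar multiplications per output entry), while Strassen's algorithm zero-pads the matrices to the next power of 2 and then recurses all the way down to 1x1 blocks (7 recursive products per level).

Matrix multiplication for 31x31 matrices:

Strassen's algorithm requires power-of-2 dimensions. Pad 31x31 to 32x32 (next power of 2).

Standard algorithm: 31^3 = 29791 multiplications
Strassen's algorithm: 7^(log2(32)) = 7^5 = 16807 multiplications
Savings: 29791 - 16807 = 12984 multiplications

Standard: 29791 multiplications (31^3). Strassen: 16807 multiplications (7^5, after padding to 32x32). Strassen reduces 8 recursive multiplications to 7 at each level.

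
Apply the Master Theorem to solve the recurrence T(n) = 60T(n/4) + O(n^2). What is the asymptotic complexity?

Master Theorem for T(n) = 60T(n/4) + O(n^2):

a = 60, b = 4, c = 2
log_b(a) = log_4(60) = 2.9534

Case 1: c = 2 < log_4(60) = 2.9534
T(n) = O(n^(log_4 60))

For T(n) = 60T(n/4) + O(n^2): log_4(60) = 2.9534. This is Case 1 of the Master Theorem (c < log_b(a), work dominated by leaves), giving O(n^(log_4 60)).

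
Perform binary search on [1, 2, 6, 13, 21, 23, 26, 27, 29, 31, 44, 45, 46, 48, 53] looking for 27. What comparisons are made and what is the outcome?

Binary search for 27 in [1, 2, 6, 13, 21, 23, 26, 27, 29, 31, 44, 45, 46, 48, 53]:

lo=0, hi=14, mid=7, arr[mid]=27 -> Found target at index 7!

Binary search finds 27 at index 7 after 1 comparisons. The search repeatedly halves the search space by comparing with the middle element.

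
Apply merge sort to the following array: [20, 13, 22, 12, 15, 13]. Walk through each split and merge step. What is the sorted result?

Merge sort trace:

Split: [20, 13, 22, 12, 15, 13] -> [20, 13, 22] and [12, 15, 13]
  Split: [20, 13, 22] -> [20] and [13, 22]
    Split: [13, 22] -> [13] and [22]
    Merge: [13] + [22] -> [13, 22]
  Merge: [20] + [13, 22] -> [13, 20, 22]
  Split: [12, 15, 13] -> [12] and [15, 13]
    Split: [15, 13] -> [15] and [13]
    Merge: [15] + [13] -> [13, 15]
  Merge: [12] + [13, 15] -> [12, 13, 15]
Merge: [13, 20, 22] + [12, 13, 15] -> [12, 13, 13, 15, 20, 22]

Final sorted array: [12, 13, 13, 15, 20, 22]

The merge sort proceeds by recursively splitting the array and merging sorted halves.
After all merges, the sorted array is [12, 13, 13, 15, 20, 22].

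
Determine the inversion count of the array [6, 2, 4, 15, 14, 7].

Finding inversions in [6, 2, 4, 15, 14, 7]:

(0, 1): arr[0]=6 > arr[1]=2
(0, 2): arr[0]=6 > arr[2]=4
(3, 4): arr[3]=15 > arr[4]=14
(3, 5): arr[3]=15 > arr[5]=7
(4, 5): arr[4]=14 > arr[5]=7

Total inversions: 5

The array has 5 inversion(s): (0,1), (0,2), (3,4), (3,5), (4,5). Each pair (i,j) satisfies i < j and arr[i] > arr[j].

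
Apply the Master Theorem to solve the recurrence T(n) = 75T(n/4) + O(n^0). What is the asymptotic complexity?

Master Theorem for T(n) = 75T(n/4) + O(n^0):

a = 75, b = 4, c = 0
log_b(a) = log_4(75) = 3.1144

Case 1: c = 0 < log_4(75) = 3.1144
T(n) = O(n^(log_4 75))

For T(n) = 75T(n/4) + O(n^0): log_4(75) = 3.1144. This is Case 1 of the Master Theorem (c < log_b(a), work dominated by leaves), giving O(n^(log_4 75)).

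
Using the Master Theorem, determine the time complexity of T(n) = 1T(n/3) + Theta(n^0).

Master Theorem for T(n) = 1T(n/3) + O(n^0):

a = 1, b = 3, c = 0
log_b(a) = log_3(1) = 0.0000

Case 2: c = 0 = log_3(1) = 0.0000
T(n) = O(n^0 log n) = O(log n)

For T(n) = 1T(n/3) + O(n^0): log_3(1) = 0.0000. This is Case 2 of the Master Theorem (c = log_b(a), equal work at all levels), giving O(log n).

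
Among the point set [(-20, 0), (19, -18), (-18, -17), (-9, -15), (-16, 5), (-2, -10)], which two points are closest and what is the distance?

Computing all pairwise distances among 6 points:

d((-20, 0), (19, -18)) = 42.9535
d((-20, 0), (-18, -17)) = 17.1172
d((-20, 0), (-9, -15)) = 18.6011
d((-20, 0), (-16, 5)) = 6.4031 <-- minimum
d((-20, 0), (-2, -10)) = 20.5913
d((19, -18), (-18, -17)) = 37.0135
d((19, -18), (-9, -15)) = 28.1603
d((19, -18), (-16, 5)) = 41.8808
d((19, -18), (-2, -10)) = 22.4722
d((-18, -17), (-9, -15)) = 9.2195
d((-18, -17), (-16, 5)) = 22.0907
d((-18, -17), (-2, -10)) = 17.4642
d((-9, -15), (-16, 5)) = 21.1896
d((-9, -15), (-2, -10)) = 8.6023
d((-16, 5), (-2, -10)) = 20.5183

Closest pair: (-20, 0) and (-16, 5) with distance 6.4031

The closest pair is (-20, 0) and (-16, 5) with Euclidean distance 6.4031. For 6 points, brute-force pairwise comparison is shown above. For large n, the divide-and-conquer algorithm (sort by x, recurse on halves, check the dividing strip) achieves O(n log n).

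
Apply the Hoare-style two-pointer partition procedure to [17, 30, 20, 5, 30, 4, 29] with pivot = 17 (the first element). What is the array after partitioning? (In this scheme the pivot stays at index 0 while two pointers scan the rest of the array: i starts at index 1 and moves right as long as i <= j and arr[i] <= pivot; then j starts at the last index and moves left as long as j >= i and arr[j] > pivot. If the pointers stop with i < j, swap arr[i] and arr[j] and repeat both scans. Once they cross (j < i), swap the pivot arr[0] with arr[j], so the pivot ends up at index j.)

Hoare-style two-pointer partition with pivot = 17:

Initial array: [17, 30, 20, 5, 30, 4, 29]

Pointers start at i = 1, j = 6.
i stops at index 1 (arr[1]=30 > 17), j stops at index 5 (arr[5]=4 <= 17): swap arr[1] and arr[5], array becomes [17, 4, 20, 5, 30, 30, 29]
i stops at index 2 (arr[2]=20 > 17), j stops at index 3 (arr[3]=5 <= 17): swap arr[2] and arr[3], array becomes [17, 4, 5, 20, 30, 30, 29]
i ends at 3, j ends at 2: the pointers have crossed (j < i), so scanning stops.

Swap pivot arr[0] with arr[2] to place pivot at position 2: [5, 4, 17, 20, 30, 30, 29]
Pivot position: 2

After partitioning with pivot 17, the array becomes [5, 4, 17, 20, 30, 30, 29]. The pivot is placed at index 2. All elements to the left of the pivot are <= 17, and all elements to the right are > 17.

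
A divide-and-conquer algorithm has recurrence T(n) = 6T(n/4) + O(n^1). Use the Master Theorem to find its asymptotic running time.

Master Theorem for T(n) = 6T(n/4) + O(n^1):

a = 6, b = 4, c = 1
log_b(a) = log_4(6) = 1.2925

Case 1: c = 1 < log_4(6) = 1.2925
T(n) = O(n^(log_4 6))

For T(n) = 6T(n/4) + O(n^1): log_4(6) = 1.2925. This is Case 1 of the Master Theorem (c < log_b(a), work dominated by leaves), giving O(n^(log_4 6)).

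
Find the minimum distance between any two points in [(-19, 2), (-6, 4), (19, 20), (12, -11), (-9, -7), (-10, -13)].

Computing all pairwise distances among 6 points:

d((-19, 2), (-6, 4)) = 13.1529
d((-19, 2), (19, 20)) = 42.0476
d((-19, 2), (12, -11)) = 33.6155
d((-19, 2), (-9, -7)) = 13.4536
d((-19, 2), (-10, -13)) = 17.4929
d((-6, 4), (19, 20)) = 29.6816
d((-6, 4), (12, -11)) = 23.4307
d((-6, 4), (-9, -7)) = 11.4018
d((-6, 4), (-10, -13)) = 17.4642
d((19, 20), (12, -11)) = 31.7805
d((19, 20), (-9, -7)) = 38.8973
d((19, 20), (-10, -13)) = 43.9318
d((12, -11), (-9, -7)) = 21.3776
d((12, -11), (-10, -13)) = 22.0907
d((-9, -7), (-10, -13)) = 6.0828 <-- minimum

Closest pair: (-9, -7) and (-10, -13) with distance 6.0828

The closest pair is (-9, -7) and (-10, -13) with Euclidean distance 6.0828. For 6 points, brute-force pairwise comparison is shown above. For large n, the divide-and-conquer algorithm (sort by x, recurse on halves, check the dividing strip) achieves O(n log n).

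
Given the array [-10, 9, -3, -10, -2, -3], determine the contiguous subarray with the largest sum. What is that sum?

Using Kadane's algorithm on [-10, 9, -3, -10, -2, -3]:

Scanning through the array:
Position 1 (value 9): max_ending_here = 9, max_so_far = 9
Position 2 (value -3): max_ending_here = 6, max_so_far = 9
Position 3 (value -10): max_ending_here = -4, max_so_far = 9
Position 4 (value -2): max_ending_here = -2, max_so_far = 9
Position 5 (value -3): max_ending_here = -3, max_so_far = 9

Maximum subarray: [9]
Maximum sum: 9

The maximum subarray is [9] with sum 9. This subarray runs from index 1 to index 1.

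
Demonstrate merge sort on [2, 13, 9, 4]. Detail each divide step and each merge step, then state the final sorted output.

Merge sort trace:

Split: [2, 13, 9, 4] -> [2, 13] and [9, 4]
  Split: [2, 13] -> [2] and [13]
  Merge: [2] + [13] -> [2, 13]
  Split: [9, 4] -> [9] and [4]
  Merge: [9] + [4] -> [4, 9]
Merge: [2, 13] + [4, 9] -> [2, 4, 9, 13]

Final sorted array: [2, 4, 9, 13]

The merge sort proceeds by recursively splitting the array and merging sorted halves.
After all merges, the sorted array is [2, 4, 9, 13].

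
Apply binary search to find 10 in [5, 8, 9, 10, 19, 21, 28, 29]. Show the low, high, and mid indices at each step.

Binary search for 10 in [5, 8, 9, 10, 19, 21, 28, 29]:

lo=0, hi=7, mid=3, arr[mid]=10 -> Found target at index 3!

Binary search finds 10 at index 3 after 1 comparisons. The search repeatedly halves the search space by comparing with the middle element.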